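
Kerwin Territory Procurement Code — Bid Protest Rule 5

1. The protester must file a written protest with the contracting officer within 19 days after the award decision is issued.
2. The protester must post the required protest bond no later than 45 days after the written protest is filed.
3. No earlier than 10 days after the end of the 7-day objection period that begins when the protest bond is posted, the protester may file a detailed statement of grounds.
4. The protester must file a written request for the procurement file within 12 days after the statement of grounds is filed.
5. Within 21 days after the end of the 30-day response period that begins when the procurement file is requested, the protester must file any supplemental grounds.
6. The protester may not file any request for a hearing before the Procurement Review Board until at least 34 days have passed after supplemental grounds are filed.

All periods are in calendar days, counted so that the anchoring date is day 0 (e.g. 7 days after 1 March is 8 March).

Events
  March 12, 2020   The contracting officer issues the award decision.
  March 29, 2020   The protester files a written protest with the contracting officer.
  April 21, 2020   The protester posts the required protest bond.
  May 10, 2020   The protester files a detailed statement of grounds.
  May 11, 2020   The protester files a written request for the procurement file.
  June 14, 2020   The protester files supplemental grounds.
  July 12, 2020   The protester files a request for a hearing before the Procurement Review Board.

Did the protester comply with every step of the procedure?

No

Step 1: 19 days after March 12, 2020 (when the award decision is issued) is March 31, 2020; done March 29, 2020 — timely.
Step 2: 45 days after March 29, 2020 (when the written protest is filed) is May 13, 2020; April 21, 2020 is within that limit.
Step 3: the earliest permitted date is 10 days after April 28, 2020 (end of the 7-day objection period, which began when the protest bond is posted on April 21, 2020), i.e. May 8, 2020; May 10, 2020 is on or after that date.
Step 4: 12 days after May 10, 2020 (when the statement of grounds is filed) is May 22, 2020; completed May 11, 2020, before the deadline.
Step 5: 21 days after June 10, 2020 (end of the 30-day response period, which began when the procurement file is requested on May 11, 2020) is July 1, 2020; done June 14, 2020 — timely.
Step 6: the earliest permitted date is 34 days after June 14, 2020 (when supplemental grounds are filed), i.e. July 18, 2020; done July 12, 2020 — 6 days too early.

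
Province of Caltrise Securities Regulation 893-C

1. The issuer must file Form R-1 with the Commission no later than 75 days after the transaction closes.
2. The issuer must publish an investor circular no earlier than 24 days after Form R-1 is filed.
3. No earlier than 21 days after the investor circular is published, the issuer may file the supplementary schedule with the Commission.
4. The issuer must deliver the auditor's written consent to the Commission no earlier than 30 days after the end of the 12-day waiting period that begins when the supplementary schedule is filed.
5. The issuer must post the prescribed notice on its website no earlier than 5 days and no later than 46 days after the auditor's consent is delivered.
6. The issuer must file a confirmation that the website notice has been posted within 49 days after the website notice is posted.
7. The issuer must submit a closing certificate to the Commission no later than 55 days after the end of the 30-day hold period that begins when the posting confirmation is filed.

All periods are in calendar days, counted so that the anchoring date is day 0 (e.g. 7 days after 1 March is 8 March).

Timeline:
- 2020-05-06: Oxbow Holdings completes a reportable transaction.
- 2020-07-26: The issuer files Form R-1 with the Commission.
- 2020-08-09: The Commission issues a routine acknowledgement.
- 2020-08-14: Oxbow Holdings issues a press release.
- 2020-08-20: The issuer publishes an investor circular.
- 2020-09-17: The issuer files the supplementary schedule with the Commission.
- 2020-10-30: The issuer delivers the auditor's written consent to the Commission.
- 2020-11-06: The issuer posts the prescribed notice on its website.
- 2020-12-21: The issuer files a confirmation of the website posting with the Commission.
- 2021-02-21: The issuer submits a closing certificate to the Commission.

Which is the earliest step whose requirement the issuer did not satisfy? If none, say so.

Step 1

(1) due by 2020-05-06 + 75 days = 2020-07-20; done 2020-07-26 — 6 days late.
Later steps need not be reached.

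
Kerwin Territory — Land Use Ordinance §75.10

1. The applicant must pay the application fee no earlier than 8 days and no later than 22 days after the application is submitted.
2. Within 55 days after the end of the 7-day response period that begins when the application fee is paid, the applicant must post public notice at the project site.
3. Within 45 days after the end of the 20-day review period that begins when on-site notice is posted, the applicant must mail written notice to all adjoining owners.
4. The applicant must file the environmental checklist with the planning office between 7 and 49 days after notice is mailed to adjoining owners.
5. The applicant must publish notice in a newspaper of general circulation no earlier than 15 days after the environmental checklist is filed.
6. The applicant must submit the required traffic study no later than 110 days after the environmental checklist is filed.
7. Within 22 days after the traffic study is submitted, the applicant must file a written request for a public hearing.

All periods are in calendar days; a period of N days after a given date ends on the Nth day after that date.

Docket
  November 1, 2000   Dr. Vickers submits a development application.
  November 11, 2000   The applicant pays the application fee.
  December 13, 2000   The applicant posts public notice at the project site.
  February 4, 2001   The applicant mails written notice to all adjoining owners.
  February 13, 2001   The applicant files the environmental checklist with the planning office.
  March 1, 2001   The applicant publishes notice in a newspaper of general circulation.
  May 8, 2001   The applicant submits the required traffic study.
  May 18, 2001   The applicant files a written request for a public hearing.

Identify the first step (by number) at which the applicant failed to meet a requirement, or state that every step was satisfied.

None — every step was satisfied

Step 1 — 8 and 22 days from November 1, 2000 (when the application is submitted) are November 9, 2000 and November 23, 2000 respectively; done November 11, 2000, which is between those dates.
Step 2 — counting 55 days from November 18, 2000 (end of the 7-day response period, which began when the application fee is paid on November 11, 2000) gives a deadline of January 12, 2001; done December 13, 2000 — timely.
Step 3 — counting 45 days from January 2, 2001 (end of the 20-day review period, which began when on-site notice is posted on December 13, 2000) gives a deadline of February 16, 2001; completed February 4, 2001, before the deadline.
Step 4 — 7 and 49 days from February 4, 2001 (when notice is mailed to adjoining owners) are February 11, 2001 and March 25, 2001 respectively; done February 13, 2001 — within the window.
Step 5 — must wait 15 days from February 13, 2001 (when the environmental checklist is filed), so not before February 28, 2001; done March 1, 2001 — permitted.
Step 6 — counting 110 days from February 13, 2001 (when the environmental checklist is filed) gives a deadline of June 3, 2001; completed May 8, 2001, before the deadline.
Step 7 — counting 22 days from May 8, 2001 (when the traffic study is submitted) gives a deadline of May 30, 2001; May 18, 2001 is within that limit.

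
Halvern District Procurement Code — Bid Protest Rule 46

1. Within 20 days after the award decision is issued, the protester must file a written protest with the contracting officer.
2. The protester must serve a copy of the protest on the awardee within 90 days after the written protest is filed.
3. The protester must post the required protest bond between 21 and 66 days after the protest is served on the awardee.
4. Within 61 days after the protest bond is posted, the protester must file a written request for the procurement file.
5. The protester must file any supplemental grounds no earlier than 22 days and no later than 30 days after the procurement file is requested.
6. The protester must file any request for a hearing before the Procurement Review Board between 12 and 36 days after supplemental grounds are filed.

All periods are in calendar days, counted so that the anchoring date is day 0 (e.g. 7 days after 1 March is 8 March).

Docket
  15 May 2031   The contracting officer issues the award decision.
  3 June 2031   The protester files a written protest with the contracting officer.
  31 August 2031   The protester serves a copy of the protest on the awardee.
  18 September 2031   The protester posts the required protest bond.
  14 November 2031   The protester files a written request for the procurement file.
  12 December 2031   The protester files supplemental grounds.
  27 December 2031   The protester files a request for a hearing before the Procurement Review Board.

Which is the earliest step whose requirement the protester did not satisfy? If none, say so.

Step 3

Step 1 — counting 20 days from 15 May 2031 (when the award decision is issued) gives a deadline of 4 June 2031; completed 3 June 2031, before the deadline.
Step 2 — counting 90 days from 3 June 2031 (when the written protest is filed) gives a deadline of 1 September 2031; done 31 August 2031 — timely.
Step 3 — 21 and 66 days from 31 August 2031 (when the protest is served on the awardee) are 21 September 2031 and 5 November 2031 respectively; 18 September 2031 is 3 days too early.
The procedure was therefore not followed at step 3.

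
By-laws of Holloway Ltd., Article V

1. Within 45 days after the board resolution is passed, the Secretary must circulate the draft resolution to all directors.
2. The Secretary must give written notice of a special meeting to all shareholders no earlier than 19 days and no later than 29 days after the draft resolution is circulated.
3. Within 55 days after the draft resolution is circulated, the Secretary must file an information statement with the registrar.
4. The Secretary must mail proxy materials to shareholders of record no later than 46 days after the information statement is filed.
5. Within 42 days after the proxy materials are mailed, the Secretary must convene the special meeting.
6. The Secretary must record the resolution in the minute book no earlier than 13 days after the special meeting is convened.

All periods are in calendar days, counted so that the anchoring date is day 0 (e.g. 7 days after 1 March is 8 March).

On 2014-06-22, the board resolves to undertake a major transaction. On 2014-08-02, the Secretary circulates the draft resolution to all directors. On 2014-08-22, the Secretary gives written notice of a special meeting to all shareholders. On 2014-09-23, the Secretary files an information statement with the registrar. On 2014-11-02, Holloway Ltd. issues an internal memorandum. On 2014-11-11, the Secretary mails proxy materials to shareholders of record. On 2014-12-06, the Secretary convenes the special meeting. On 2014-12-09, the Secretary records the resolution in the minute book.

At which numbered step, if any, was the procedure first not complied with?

Step 1 — counting 45 days from 2014-06-22 (when the board resolution is passed) gives a deadline of 2014-08-06; completed 2014-08-02, before the deadline.
Step 2 — 19 and 29 days from 2014-08-02 (when the draft resolution is circulated) are 2014-08-21 and 2014-08-31 respectively; done 2014-08-22, which is between those dates.
Step 3 — counting 55 days from 2014-08-02 (when the draft resolution is circulated) gives a deadline of 2014-09-26; completed 2014-09-23, before the deadline.
Step 4 — counting 46 days from 2014-09-23 (when the information statement is filed) gives a deadline of 2014-11-08; not done until 2014-11-11, 3 days after the deadline.
No need to go further; step 4 was not satisfied.

Step 4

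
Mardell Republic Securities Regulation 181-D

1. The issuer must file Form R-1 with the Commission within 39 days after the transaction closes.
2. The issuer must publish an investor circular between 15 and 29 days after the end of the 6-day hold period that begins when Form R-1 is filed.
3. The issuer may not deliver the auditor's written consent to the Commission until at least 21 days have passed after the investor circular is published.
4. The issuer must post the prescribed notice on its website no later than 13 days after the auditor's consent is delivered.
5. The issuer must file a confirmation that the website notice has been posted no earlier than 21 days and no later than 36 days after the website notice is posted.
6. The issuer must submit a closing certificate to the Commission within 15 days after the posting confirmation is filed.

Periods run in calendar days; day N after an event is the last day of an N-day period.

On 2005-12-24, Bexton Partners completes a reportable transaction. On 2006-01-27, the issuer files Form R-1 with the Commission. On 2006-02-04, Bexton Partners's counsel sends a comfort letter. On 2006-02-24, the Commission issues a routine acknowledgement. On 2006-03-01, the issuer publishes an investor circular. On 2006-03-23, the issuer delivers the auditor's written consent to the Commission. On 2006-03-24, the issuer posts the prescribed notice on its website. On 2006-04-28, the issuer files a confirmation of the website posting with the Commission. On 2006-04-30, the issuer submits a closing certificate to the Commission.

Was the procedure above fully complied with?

Step 1 — counting 39 days from 2005-12-24 (when the transaction closes) gives a deadline of 2006-02-01; 2006-01-27 is within that limit.
Step 2 — 15 and 29 days from 2006-02-02 (end of the 6-day hold period, which began when Form R-1 is filed on 2006-01-27) are 2006-02-17 and 2006-03-03 respectively; done 2006-03-01 — within the window.
Step 3 — must wait 21 days from 2006-03-01 (when the investor circular is published), so not before 2006-03-22; done 2006-03-23, after the minimum wait.
Step 4 — counting 13 days from 2006-03-23 (when the auditor's consent is delivered) gives a deadline of 2006-04-05; completed 2006-03-24, before the deadline.
Step 5 — 21 and 36 days from 2006-03-24 (when the website notice is posted) are 2006-04-14 and 2006-04-29 respectively; 2006-04-28 falls inside that range.
Step 6 — counting 15 days from 2006-04-28 (when the posting confirmation is filed) gives a deadline of 2006-05-13; done 2006-04-30 — timely.

Yes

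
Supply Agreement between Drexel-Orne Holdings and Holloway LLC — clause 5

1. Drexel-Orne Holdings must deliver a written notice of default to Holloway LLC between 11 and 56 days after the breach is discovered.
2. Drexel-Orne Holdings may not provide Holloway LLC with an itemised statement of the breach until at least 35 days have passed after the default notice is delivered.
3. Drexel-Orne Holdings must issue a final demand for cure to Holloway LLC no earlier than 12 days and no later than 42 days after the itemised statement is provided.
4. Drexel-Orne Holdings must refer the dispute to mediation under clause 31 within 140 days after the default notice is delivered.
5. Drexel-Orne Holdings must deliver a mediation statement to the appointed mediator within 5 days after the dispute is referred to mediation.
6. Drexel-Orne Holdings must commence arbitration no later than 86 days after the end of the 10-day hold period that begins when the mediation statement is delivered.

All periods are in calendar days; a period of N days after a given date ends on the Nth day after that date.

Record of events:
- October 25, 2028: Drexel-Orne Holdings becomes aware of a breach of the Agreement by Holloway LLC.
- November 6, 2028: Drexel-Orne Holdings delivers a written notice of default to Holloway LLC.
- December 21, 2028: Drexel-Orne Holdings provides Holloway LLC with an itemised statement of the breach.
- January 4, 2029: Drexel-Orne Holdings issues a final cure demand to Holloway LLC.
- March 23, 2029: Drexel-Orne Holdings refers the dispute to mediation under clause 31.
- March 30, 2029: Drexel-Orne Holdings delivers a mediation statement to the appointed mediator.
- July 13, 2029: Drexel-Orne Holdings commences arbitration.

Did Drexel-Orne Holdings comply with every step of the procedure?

(1) the permitted window runs from October 25, 2028 + 11 = November 5, 2028 to October 25, 2028 + 56 = December 20, 2028; November 6, 2028 falls inside that range.
(2) permitted from November 6, 2028 + 35 days = December 11, 2028 onward; December 21, 2028 is on or after that date.
(3) the permitted window runs from December 21, 2028 + 12 = January 2, 2029 to December 21, 2028 + 42 = February 1, 2029; done January 4, 2029 — within the window.
(4) due by November 6, 2028 + 140 days = March 26, 2029; March 23, 2029 is within that limit.
(5) due by March 23, 2029 + 5 days = March 28, 2029; not done until March 30, 2029, 2 days after the deadline.
Later steps need not be reached.

No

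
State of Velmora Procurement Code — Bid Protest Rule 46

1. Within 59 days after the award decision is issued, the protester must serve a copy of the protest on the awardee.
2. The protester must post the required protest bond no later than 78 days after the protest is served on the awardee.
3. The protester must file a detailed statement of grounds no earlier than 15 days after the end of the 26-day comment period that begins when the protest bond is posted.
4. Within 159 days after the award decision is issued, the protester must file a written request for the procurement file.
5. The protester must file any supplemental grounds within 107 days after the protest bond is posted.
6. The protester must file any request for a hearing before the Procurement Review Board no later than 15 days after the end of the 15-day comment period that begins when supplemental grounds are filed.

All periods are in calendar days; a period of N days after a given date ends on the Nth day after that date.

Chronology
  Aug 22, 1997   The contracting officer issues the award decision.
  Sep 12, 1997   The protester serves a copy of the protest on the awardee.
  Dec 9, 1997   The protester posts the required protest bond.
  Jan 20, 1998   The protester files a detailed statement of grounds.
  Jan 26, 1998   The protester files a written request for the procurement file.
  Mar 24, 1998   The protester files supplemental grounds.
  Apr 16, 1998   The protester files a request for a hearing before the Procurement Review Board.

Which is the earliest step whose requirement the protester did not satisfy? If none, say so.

Step 2

Step 1 — counting 59 days from Aug 22, 1997 (when the award decision is issued) gives a deadline of Oct 20, 1997; done Sep 12, 1997 — timely.
Step 2 — counting 78 days from Sep 12, 1997 (when the protest is served on the awardee) gives a deadline of Nov 29, 1997; not done until Dec 9, 1997, 10 days after the deadline.
The analysis stops there.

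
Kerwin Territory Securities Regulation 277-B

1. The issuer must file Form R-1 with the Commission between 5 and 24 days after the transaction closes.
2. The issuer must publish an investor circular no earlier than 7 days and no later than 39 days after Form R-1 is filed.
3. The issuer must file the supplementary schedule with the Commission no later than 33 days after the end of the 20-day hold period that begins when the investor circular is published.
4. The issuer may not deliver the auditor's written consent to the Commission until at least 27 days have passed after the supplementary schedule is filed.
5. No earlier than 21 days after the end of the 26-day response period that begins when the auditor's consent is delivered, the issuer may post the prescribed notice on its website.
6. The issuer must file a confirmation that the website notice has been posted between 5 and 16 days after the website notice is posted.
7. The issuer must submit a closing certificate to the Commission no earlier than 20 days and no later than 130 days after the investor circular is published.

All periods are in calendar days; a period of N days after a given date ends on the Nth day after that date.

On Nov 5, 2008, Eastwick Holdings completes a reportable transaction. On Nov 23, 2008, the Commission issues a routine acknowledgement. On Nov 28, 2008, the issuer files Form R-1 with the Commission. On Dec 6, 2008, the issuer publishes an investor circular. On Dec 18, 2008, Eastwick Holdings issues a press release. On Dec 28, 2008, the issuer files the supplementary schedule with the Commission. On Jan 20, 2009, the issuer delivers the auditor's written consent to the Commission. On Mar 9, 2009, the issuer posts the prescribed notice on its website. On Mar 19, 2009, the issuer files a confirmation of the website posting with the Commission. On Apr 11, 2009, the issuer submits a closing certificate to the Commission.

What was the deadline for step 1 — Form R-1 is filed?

Nov 29, 2008

Step 1 runs from Nov 5, 2008, when the transaction closes. The window is 5–24 days after Nov 5, 2008; it closes on Nov 29, 2008.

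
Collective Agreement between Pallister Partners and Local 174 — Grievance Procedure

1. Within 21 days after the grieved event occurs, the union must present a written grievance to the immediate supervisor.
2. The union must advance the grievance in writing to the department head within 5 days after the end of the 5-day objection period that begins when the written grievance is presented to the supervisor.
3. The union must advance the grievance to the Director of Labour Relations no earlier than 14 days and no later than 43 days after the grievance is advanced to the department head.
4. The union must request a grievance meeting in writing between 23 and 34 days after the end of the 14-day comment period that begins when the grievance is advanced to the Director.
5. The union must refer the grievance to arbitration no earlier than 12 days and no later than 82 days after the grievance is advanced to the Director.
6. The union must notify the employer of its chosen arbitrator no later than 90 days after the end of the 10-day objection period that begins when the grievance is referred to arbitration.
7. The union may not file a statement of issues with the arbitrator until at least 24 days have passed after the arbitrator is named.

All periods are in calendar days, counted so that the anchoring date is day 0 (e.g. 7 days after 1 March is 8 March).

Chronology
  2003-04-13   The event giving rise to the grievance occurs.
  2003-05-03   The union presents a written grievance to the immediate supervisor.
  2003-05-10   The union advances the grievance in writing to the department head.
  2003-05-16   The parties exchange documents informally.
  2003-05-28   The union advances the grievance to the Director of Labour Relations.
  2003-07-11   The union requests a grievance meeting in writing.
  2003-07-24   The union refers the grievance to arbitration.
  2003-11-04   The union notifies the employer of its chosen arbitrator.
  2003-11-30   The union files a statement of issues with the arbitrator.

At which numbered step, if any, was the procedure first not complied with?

Step 6

(1) due by 2003-04-13 + 21 days = 2003-05-04; 2003-05-03 is within that limit.
(2) due by 2003-05-08 + 5 days = 2003-05-13; 2003-05-10 is within that limit.
(3) the permitted window runs from 2003-05-10 + 14 = 2003-05-24 to 2003-05-10 + 43 = 2003-06-22; done 2003-05-28, which is between those dates.
(4) the permitted window runs from 2003-06-11 + 23 = 2003-07-04 to 2003-06-11 + 34 = 2003-07-15; 2003-07-11 falls inside that range.
(5) the permitted window runs from 2003-05-28 + 12 = 2003-06-09 to 2003-05-28 + 82 = 2003-08-18; done 2003-07-24, which is between those dates.
(6) due by 2003-08-03 + 90 days = 2003-11-01; 2003-11-04 misses that deadline by 3 days.
The procedure was therefore not followed at step 6.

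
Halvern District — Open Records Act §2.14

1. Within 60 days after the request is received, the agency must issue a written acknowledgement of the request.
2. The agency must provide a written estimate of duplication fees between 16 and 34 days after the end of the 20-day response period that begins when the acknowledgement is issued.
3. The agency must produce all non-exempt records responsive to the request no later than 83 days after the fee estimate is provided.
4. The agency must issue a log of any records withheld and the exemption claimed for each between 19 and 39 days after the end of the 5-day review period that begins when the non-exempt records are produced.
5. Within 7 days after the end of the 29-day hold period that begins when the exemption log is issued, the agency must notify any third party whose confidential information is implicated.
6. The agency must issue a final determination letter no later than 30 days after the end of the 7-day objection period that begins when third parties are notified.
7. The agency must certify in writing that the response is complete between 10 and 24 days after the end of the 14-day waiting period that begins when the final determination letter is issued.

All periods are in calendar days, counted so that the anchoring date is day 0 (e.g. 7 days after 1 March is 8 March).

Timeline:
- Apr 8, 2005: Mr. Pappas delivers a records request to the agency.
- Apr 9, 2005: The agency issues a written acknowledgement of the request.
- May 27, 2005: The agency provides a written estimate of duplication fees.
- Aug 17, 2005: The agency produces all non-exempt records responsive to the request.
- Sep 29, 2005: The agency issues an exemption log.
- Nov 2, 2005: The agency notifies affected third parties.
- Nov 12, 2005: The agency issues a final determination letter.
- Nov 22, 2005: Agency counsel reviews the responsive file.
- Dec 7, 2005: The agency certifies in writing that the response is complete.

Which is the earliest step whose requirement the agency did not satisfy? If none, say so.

None — every step was satisfied

(1) due by Apr 8, 2005 + 60 days = Jun 7, 2005; Apr 9, 2005 is within that limit.
(2) the permitted window runs from Apr 29, 2005 + 16 = May 15, 2005 to Apr 29, 2005 + 34 = Jun 2, 2005; done May 27, 2005 — within the window.
(3) due by May 27, 2005 + 83 days = Aug 18, 2005; done Aug 17, 2005 — timely.
(4) the permitted window runs from Aug 22, 2005 + 19 = Sep 10, 2005 to Aug 22, 2005 + 39 = Sep 30, 2005; done Sep 29, 2005 — within the window.
(5) due by Oct 28, 2005 + 7 days = Nov 4, 2005; done Nov 2, 2005 — timely.
(6) due by Nov 9, 2005 + 30 days = Dec 9, 2005; Nov 12, 2005 is within that limit.
(7) the permitted window runs from Nov 26, 2005 + 10 = Dec 6, 2005 to Nov 26, 2005 + 24 = Dec 20, 2005; done Dec 7, 2005 — within the window.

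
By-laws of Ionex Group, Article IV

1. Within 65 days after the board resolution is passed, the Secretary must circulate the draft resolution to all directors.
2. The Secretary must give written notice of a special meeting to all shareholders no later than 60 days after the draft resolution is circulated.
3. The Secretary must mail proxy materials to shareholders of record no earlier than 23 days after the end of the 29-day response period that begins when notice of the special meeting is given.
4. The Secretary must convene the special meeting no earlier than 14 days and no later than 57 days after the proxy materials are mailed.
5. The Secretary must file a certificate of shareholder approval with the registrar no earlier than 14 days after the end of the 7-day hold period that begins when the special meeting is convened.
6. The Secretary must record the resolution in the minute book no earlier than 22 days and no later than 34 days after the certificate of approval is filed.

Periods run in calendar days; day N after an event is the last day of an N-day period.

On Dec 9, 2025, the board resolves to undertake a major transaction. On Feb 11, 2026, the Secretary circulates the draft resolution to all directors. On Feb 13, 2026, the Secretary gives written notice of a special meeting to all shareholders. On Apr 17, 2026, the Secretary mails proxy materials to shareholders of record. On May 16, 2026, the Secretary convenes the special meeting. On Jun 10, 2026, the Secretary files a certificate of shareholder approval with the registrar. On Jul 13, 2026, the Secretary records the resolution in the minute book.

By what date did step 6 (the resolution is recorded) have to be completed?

Step 6 runs from Jun 10, 2026, when the certificate of approval is filed. The window is 22–34 days after Jun 10, 2026; it closes on Jul 14, 2026.

Jul 14, 2026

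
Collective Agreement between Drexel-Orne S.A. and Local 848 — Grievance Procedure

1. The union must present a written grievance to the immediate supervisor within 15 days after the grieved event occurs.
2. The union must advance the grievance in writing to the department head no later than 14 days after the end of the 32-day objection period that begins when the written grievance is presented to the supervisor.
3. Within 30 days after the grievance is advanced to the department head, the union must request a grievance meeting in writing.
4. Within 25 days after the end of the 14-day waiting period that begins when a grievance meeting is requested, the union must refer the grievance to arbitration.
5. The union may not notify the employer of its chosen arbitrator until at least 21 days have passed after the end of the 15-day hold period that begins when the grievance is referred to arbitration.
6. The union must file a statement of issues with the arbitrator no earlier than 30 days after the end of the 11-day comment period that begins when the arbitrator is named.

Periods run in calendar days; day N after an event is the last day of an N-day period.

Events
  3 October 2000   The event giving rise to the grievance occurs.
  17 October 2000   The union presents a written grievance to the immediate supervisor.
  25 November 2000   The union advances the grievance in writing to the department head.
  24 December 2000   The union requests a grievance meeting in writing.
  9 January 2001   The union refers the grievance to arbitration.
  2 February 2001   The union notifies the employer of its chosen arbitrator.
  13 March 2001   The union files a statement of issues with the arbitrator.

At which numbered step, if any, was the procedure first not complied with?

Step 1 — counting 15 days from 3 October 2000 (when the grieved event occurs) gives a deadline of 18 October 2000; 17 October 2000 is within that limit.
Step 2 — counting 14 days from 18 November 2000 (end of the 32-day objection period, which began when the written grievance is presented to the supervisor on 17 October 2000) gives a deadline of 2 December 2000; completed 25 November 2000, before the deadline.
Step 3 — counting 30 days from 25 November 2000 (when the grievance is advanced to the department head) gives a deadline of 25 December 2000; 24 December 2000 is within that limit.
Step 4 — counting 25 days from 7 January 2001 (end of the 14-day waiting period, which began when a grievance meeting is requested on 24 December 2000) gives a deadline of 1 February 2001; completed 9 January 2001, before the deadline.
Step 5 — must wait 21 days from 24 January 2001 (end of the 15-day hold period, which began when the grievance is referred to arbitration on 9 January 2001), so not before 14 February 2001; acted on 2 February 2001, 12 days prematurely.
No need to go further; step 5 was not satisfied.

Step 5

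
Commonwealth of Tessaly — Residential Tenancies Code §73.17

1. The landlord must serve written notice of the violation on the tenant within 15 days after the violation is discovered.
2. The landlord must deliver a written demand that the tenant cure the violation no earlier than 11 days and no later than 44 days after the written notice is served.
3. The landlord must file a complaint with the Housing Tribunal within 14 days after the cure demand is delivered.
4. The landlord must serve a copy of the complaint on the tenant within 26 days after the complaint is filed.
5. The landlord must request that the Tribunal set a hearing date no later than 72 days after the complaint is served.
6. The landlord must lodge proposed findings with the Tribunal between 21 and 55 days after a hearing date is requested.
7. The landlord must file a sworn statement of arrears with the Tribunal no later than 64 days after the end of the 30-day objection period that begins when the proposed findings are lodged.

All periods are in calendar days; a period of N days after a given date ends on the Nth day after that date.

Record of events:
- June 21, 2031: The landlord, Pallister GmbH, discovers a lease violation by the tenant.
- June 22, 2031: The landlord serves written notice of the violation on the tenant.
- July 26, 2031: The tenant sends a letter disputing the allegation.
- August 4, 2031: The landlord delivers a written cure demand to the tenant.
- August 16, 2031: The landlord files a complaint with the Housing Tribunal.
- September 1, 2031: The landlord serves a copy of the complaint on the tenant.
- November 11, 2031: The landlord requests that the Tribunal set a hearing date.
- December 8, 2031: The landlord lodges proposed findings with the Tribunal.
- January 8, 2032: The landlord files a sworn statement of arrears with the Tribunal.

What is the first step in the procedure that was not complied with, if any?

None — every step was satisfied

Step 1 — counting 15 days from June 21, 2031 (when the violation is discovered) gives a deadline of July 6, 2031; June 22, 2031 is within that limit.
Step 2 — 11 and 44 days from June 22, 2031 (when the written notice is served) are July 3, 2031 and August 5, 2031 respectively; August 4, 2031 falls inside that range.
Step 3 — counting 14 days from August 4, 2031 (when the cure demand is delivered) gives a deadline of August 18, 2031; completed August 16, 2031, before the deadline.
Step 4 — counting 26 days from August 16, 2031 (when the complaint is filed) gives a deadline of September 11, 2031; September 1, 2031 is within that limit.
Step 5 — counting 72 days from September 1, 2031 (when the complaint is served) gives a deadline of November 12, 2031; done November 11, 2031 — timely.
Step 6 — 21 and 55 days from November 11, 2031 (when a hearing date is requested) are December 2, 2031 and January 5, 2032 respectively; done December 8, 2031, which is between those dates.
Step 7 — counting 64 days from January 7, 2032 (end of the 30-day objection period, which began when the proposed findings are lodged on December 8, 2031) gives a deadline of March 11, 2032; done January 8, 2032 — timely.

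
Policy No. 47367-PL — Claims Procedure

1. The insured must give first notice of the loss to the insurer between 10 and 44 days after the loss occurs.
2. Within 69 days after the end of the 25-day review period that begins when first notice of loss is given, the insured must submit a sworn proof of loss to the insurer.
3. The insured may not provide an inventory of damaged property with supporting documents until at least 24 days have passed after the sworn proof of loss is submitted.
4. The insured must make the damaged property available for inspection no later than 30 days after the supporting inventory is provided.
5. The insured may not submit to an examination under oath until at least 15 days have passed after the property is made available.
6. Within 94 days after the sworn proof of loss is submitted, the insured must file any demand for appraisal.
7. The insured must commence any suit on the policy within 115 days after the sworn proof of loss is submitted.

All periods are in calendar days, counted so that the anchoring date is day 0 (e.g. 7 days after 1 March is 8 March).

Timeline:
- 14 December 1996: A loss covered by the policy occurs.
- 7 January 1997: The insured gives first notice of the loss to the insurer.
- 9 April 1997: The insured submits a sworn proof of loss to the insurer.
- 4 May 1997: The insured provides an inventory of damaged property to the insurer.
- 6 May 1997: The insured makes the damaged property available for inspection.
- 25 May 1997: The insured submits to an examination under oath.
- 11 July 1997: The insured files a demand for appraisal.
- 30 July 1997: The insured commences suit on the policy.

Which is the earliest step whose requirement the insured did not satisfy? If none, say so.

None — every step was satisfied

Step 1: the window is 10–44 days after 14 December 1996 (when the loss occurs), so 24 December 1996 through 27 January 1997; done 7 January 1997 — within the window.
Step 2: 69 days after 1 February 1997 (end of the 25-day review period, which began when first notice of loss is given on 7 January 1997) is 11 April 1997; 9 April 1997 is within that limit.
Step 3: the earliest permitted date is 24 days after 9 April 1997 (when the sworn proof of loss is submitted), i.e. 3 May 1997; 4 May 1997 is on or after that date.
Step 4: 30 days after 4 May 1997 (when the supporting inventory is provided) is 3 June 1997; completed 6 May 1997, before the deadline.
Step 5: the earliest permitted date is 15 days after 6 May 1997 (when the property is made available), i.e. 21 May 1997; done 25 May 1997 — permitted.
Step 6: 94 days after 9 April 1997 (when the sworn proof of loss is submitted) is 12 July 1997; 11 July 1997 is within that limit.
Step 7: 115 days after 9 April 1997 (when the sworn proof of loss is submitted) is 2 August 1997; completed 30 July 1997, before the deadline.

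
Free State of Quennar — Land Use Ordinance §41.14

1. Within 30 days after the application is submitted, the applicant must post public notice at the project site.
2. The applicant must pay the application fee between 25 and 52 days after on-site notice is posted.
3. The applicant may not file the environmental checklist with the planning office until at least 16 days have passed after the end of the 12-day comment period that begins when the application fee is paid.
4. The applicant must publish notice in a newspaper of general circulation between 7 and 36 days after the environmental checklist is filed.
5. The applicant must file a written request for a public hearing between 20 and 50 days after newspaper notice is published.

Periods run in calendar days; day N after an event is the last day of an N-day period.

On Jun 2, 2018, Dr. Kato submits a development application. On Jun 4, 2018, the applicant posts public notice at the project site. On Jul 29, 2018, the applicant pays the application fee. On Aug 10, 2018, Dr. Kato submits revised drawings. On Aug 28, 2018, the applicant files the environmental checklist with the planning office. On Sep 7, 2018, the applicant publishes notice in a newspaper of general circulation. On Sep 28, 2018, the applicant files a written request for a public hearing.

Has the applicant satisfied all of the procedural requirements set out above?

No

Step 1 — counting 30 days from Jun 2, 2018 (when the application is submitted) gives a deadline of Jul 2, 2018; Jun 4, 2018 is within that limit.
Step 2 — 25 and 52 days from Jun 4, 2018 (when on-site notice is posted) are Jun 29, 2018 and Jul 26, 2018 respectively; done Jul 29, 2018 — 3 days after the window closed.
The analysis stops there.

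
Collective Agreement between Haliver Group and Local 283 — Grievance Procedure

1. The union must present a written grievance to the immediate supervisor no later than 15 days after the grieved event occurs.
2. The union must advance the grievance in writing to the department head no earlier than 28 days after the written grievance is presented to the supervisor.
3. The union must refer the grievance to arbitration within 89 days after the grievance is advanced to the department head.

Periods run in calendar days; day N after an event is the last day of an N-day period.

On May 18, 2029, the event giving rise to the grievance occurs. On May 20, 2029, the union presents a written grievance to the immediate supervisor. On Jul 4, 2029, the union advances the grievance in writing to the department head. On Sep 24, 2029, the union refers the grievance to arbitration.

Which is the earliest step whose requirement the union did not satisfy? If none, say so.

None — every step was satisfied

Step 1 — counting 15 days from May 18, 2029 (when the grieved event occurs) gives a deadline of Jun 2, 2029; completed May 20, 2029, before the deadline.
Step 2 — must wait 28 days from May 20, 2029 (when the written grievance is presented to the supervisor), so not before Jun 17, 2029; Jul 4, 2029 is on or after that date.
Step 3 — counting 89 days from Jul 4, 2029 (when the grievance is advanced to the department head) gives a deadline of Oct 1, 2029; Sep 24, 2029 is within that limit.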